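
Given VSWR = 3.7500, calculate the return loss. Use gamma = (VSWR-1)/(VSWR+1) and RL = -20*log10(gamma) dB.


gamma = (3.7500 - 1) / (3.7500 + 1) = 0.5789474
RL = -20 * log10(0.5789474) = 4.747 dB

4.747 dB


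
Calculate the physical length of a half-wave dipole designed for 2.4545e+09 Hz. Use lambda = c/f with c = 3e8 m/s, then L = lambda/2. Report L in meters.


lambda = c / f = 3.0000e+08 / 2.4545e+09 = 0.1222245 m
L = lambda / 2 = 0.1222245 / 2 = 0.06111 m

0.06111 m


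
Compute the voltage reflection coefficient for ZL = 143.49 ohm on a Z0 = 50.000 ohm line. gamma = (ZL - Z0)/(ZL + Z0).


gamma = (143.49 - 50.000) / (143.49 + 50.000) = 0.4832

0.4832


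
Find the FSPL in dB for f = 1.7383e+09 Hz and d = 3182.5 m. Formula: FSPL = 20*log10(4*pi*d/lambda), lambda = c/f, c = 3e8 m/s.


lambda = c / f = 3.0000e+08 / 1.7383e+09 = 0.1725824 m
FSPL = 20 * log10(4*pi*3182.5/0.1725824) = 107.3 dB

107.3 dB


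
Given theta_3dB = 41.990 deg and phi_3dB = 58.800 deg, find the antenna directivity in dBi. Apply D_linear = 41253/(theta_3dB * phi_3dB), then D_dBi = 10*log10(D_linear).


D_linear = 41253 / (41.990 * 58.800) = 16.70830
D_dBi = 10 * log10(16.70830) = 12.23 dBi

12.23 dBi


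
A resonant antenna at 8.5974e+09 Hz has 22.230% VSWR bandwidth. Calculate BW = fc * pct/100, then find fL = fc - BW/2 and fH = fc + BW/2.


BW = 8.5974e+09 * 22.230/100 = 1.911202e+09 Hz
fL = 8.5974e+09 - 1.911202e+09/2 = 7.642e+09 Hz
fH = 8.5974e+09 + 1.911202e+09/2 = 9.553e+09 Hz

BW=1.911e+09 Hz, fL=7.642e+09 Hz, fH=9.553e+09 Hz


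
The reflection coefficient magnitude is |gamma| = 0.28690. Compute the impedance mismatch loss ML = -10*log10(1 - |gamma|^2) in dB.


ML = -10 * log10(1 - 0.28690^2) = -10 * log10(0.91768839) = 0.3730 dB

0.3730 dB


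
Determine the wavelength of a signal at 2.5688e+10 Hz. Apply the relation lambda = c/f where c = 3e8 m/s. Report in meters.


lambda = c / f = 3.0000e+08 / 2.5688e+10 = 0.01168 m

0.01168 m


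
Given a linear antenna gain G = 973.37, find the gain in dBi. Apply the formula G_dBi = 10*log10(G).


G_dBi = 10 * log10(973.37) = 29.88 dBi

29.88 dBi


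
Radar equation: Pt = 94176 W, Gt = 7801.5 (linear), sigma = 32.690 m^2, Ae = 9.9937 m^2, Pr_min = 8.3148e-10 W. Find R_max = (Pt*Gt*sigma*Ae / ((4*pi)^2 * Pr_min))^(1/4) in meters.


R^4 = 94176*7801.5*32.690*9.9937 / ((4*pi)^2 * 8.3148e-10) = 1.828050e+18
R_max = 1.828050e+18^0.25 = 36770 m

36770 m


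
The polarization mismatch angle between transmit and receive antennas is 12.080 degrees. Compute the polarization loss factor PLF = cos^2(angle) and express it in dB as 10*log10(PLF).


PLF_linear = cos^2(12.080 deg) = 0.9562030
PLF_dB = 10 * log10(0.9562030) = -0.1945 dB

-0.1945 dB


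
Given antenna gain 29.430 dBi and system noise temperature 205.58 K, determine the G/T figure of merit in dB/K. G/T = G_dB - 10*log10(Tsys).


G/T = 29.430 - 10*log10(205.58) = 29.430 - 23.12981 = 6.300 dB/K

6.300 dB/K


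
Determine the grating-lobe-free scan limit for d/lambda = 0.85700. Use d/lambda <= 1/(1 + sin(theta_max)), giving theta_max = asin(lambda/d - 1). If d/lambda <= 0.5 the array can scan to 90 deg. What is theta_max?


lambda/d - 1 = 1/0.85700 - 1 = 0.1668611
theta_max = asin(0.1668611) = 9.605 deg

9.605 deg


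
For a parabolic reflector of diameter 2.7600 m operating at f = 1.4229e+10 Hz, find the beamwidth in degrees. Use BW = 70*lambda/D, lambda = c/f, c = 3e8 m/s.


lambda = c / f = 3.0000e+08 / 1.4229e+10 = 0.02108370 m
BW = 70 * 0.02108370 / 2.7600 = 0.5347 deg

0.5347 deg


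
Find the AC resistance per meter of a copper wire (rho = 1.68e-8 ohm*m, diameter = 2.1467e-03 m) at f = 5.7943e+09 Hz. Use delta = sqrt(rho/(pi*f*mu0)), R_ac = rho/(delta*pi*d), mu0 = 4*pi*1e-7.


delta = sqrt(1.68e-8 / (pi * 5.7943e+09 * 4*pi*1e-7)) = 8.569871e-07 m
R_ac = 1.68e-8 / (8.569871e-07 * pi * 2.1467e-03) = 2.907 ohm/m

2.907 ohm/m


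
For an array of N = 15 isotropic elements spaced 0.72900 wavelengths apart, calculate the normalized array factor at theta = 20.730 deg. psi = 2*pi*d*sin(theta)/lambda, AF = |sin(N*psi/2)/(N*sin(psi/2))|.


psi = 2*pi*0.72900*sin(20.730 deg) = 1.621314 rad
AF = |sin(15*1.621314/2) / (15*sin(1.621314/2))| = 0.03637

0.03637


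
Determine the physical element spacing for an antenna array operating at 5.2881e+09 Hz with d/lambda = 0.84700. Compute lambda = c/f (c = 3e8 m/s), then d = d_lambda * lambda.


lambda = c / f = 3.0000e+08 / 5.2881e+09 = 0.05673115 m
d = 0.84700 * 0.05673115 = 0.04805 m

0.04805 m


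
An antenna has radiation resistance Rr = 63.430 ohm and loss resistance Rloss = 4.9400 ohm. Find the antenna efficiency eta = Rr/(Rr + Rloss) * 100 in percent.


eta = 63.430 / (63.430 + 4.9400) * 100 = 92.77%

92.77%


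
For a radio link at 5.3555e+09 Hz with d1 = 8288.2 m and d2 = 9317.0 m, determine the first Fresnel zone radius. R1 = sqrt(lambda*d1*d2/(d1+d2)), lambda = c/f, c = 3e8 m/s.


lambda = c / f = 3.0000e+08 / 5.3555e+09 = 0.05601718 m
R1 = sqrt(0.05601718 * 8288.2 * 9317.0 / (8288.2 + 9317.0)) = 15.68 m

15.68 m


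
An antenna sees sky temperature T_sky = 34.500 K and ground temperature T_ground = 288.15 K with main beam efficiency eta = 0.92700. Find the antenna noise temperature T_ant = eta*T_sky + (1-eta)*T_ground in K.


T_ant = 0.92700 * 34.500 + (1 - 0.92700) * 288.15 = 53.02 K

53.02 K


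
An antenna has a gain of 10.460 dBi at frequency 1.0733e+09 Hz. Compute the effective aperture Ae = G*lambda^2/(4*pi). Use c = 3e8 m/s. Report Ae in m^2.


lambda = c / f = 3.0000e+08 / 1.0733e+09 = 0.2795118 m
G_linear = 10^(10.460/10) = 11.11732
Ae = G_linear * lambda^2 / (4*pi) = 11.11732 * 0.2795118^2 / (4*pi) = 0.06912 m^2

0.06912 m^2


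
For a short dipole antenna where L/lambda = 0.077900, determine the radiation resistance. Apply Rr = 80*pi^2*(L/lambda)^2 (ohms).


Rr = 80 * pi^2 * (0.077900)^2 = 80 * 9.869604 * 6.068410e-03 = 4.791 ohm

4.791 ohm


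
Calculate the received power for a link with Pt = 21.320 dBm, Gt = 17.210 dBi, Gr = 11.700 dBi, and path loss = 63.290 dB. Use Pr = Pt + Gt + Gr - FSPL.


Pr = 21.320 + 17.210 + 11.700 - 63.290 = -13.06 dBm

-13.06 dBm


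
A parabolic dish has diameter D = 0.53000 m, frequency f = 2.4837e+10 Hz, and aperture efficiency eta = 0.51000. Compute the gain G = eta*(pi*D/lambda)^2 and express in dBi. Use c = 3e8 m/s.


lambda = c / f = 3.0000e+08 / 2.4837e+10 = 0.01207875 m
G_linear = 0.51000 * (pi * 0.53000 / 0.01207875)^2 = 9691.203
G_dBi = 10 * log10(9691.203) = 39.86 dBi

39.86 dBi


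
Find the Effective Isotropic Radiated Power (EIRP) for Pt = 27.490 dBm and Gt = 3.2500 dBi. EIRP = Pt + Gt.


EIRP = Pt + Gt = 27.490 + 3.2500 = 30.74 dBm

30.74 dBm


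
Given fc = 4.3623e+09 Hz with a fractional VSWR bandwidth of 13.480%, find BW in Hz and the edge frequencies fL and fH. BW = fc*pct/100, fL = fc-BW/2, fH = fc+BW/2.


BW = 4.3623e+09 * 13.480/100 = 5.880380e+08 Hz
fL = 4.3623e+09 - 5.880380e+08/2 = 4.068e+09 Hz
fH = 4.3623e+09 + 5.880380e+08/2 = 4.656e+09 Hz

BW=5.880e+08 Hz, fL=4.068e+09 Hz, fH=4.656e+09 Hz


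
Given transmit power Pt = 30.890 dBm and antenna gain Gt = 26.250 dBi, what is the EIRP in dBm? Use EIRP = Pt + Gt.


EIRP = Pt + Gt = 30.890 + 26.250 = 57.14 dBm

57.14 dBm


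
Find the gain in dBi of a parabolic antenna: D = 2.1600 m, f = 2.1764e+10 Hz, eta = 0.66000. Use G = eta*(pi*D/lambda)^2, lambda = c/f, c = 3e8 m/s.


lambda = c / f = 3.0000e+08 / 2.1764e+10 = 0.01378423 m
G_linear = 0.66000 * (pi * 2.1600 / 0.01378423)^2 = 159950.7
G_dBi = 10 * log10(159950.7) = 52.04 dBi

52.04 dBi


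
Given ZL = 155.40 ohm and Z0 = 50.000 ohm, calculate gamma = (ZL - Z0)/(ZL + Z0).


gamma = (155.40 - 50.000) / (155.40 + 50.000) = 0.5131

0.5131


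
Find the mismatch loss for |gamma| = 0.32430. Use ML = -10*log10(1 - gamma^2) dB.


ML = -10 * log10(1 - 0.32430^2) = -10 * log10(0.89482951) = 0.4826 dB

0.4826 dB


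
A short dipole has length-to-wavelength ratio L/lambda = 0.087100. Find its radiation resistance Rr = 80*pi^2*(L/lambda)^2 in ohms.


Rr = 80 * pi^2 * (0.087100)^2 = 80 * 9.869604 * 7.586410e-03 = 5.990 ohm

5.990 ohm


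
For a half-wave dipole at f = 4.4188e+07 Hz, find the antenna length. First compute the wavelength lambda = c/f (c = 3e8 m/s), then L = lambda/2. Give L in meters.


lambda = c / f = 3.0000e+08 / 4.4188e+07 = 6.789174 m
L = lambda / 2 = 6.789174 / 2 = 3.395 m

3.395 m


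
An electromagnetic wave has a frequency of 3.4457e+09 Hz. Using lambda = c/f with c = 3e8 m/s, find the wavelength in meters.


lambda = c / f = 3.0000e+08 / 3.4457e+09 = 0.08707 m

0.08707 m


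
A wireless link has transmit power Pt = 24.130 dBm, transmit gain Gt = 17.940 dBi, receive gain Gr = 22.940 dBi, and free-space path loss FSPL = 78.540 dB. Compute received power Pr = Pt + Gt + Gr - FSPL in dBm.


Pr = 24.130 + 17.940 + 22.940 - 78.540 = -13.53 dBm

-13.53 dBm


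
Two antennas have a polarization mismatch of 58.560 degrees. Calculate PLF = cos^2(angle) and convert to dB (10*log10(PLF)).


PLF_linear = cos^2(58.560 deg) = 0.2720722
PLF_dB = 10 * log10(0.2720722) = -5.653 dB

-5.653 dB


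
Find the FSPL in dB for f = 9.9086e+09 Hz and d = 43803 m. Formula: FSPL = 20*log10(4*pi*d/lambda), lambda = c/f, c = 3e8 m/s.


lambda = c / f = 3.0000e+08 / 9.9086e+09 = 0.03027673 m
FSPL = 20 * log10(4*pi*43803/0.03027673) = 145.2 dB

145.2 dB


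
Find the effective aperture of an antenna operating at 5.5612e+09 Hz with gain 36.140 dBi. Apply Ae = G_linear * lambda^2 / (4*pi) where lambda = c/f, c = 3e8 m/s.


lambda = c / f = 3.0000e+08 / 5.5612e+09 = 0.05394519 m
G_linear = 10^(36.140/10) = 4111.497
Ae = G_linear * lambda^2 / (4*pi) = 4111.497 * 0.05394519^2 / (4*pi) = 0.9521 m^2

0.9521 m^2


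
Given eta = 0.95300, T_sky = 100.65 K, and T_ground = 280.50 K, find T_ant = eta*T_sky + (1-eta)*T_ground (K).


T_ant = 0.95300 * 100.65 + (1 - 0.95300) * 280.50 = 109.1 K

109.1 K


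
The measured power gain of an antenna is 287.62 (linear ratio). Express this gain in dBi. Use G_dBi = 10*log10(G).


G_dBi = 10 * log10(287.62) = 24.59 dBi

24.59 dBi


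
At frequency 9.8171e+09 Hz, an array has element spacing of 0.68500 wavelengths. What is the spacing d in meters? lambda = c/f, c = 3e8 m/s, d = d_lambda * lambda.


lambda = c / f = 3.0000e+08 / 9.8171e+09 = 0.03055892 m
d = 0.68500 * 0.03055892 = 0.02093 m

0.02093 m


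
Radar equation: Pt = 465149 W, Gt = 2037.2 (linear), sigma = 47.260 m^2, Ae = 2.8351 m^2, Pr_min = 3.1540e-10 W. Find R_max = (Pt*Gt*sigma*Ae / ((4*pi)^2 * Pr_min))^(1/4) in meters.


R^4 = 465149*2037.2*47.260*2.8351 / ((4*pi)^2 * 3.1540e-10) = 2.549215e+18
R_max = 2.549215e+18^0.25 = 39958 m

39958 m


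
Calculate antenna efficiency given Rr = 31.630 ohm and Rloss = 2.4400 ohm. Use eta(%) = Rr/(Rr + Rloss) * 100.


eta = 31.630 / (31.630 + 2.4400) * 100 = 92.84%

92.84%


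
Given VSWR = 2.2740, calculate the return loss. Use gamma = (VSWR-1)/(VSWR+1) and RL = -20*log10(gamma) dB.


gamma = (2.2740 - 1) / (2.2740 + 1) = 0.3891265
RL = -20 * log10(0.3891265) = 8.198 dB

8.198 dB


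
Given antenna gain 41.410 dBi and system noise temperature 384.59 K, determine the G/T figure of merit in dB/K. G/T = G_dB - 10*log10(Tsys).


G/T = 41.410 - 10*log10(384.59) = 41.410 - 25.84998 = 15.56 dB/K

15.56 dB/K


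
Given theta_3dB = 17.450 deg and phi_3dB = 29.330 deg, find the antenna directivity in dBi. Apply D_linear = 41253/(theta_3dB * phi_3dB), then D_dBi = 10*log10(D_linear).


D_linear = 41253 / (17.450 * 29.330) = 80.60241
D_dBi = 10 * log10(80.60241) = 19.06 dBi

19.06 dBi


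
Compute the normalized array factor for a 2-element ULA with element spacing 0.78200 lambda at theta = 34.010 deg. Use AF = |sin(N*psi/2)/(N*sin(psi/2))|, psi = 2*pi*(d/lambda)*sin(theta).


psi = 2*pi*0.78200*sin(34.010 deg) = 2.748278 rad
AF = |sin(2*2.748278/2) / (2*sin(2.748278/2))| = 0.1954

0.1954


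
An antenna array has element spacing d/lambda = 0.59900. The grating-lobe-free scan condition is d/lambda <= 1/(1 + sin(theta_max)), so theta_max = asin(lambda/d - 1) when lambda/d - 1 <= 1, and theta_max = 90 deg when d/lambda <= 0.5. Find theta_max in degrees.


lambda/d - 1 = 1/0.59900 - 1 = 0.6694491
theta_max = asin(0.6694491) = 42.02 deg

42.02 deg


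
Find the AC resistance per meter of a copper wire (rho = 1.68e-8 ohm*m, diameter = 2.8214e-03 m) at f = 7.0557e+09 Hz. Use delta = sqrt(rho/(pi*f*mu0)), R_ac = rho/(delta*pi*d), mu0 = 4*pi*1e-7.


delta = sqrt(1.68e-8 / (pi * 7.0557e+09 * 4*pi*1e-7)) = 7.766131e-07 m
R_ac = 1.68e-8 / (7.766131e-07 * pi * 2.8214e-03) = 2.441 ohm/m

2.441 ohm/m


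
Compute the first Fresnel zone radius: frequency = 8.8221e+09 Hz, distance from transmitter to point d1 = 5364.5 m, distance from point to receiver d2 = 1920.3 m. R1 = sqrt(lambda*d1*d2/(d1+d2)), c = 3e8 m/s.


lambda = c / f = 3.0000e+08 / 8.8221e+09 = 0.03400551 m
R1 = sqrt(0.03400551 * 5364.5 * 1920.3 / (5364.5 + 1920.3)) = 6.934 m

6.934 m


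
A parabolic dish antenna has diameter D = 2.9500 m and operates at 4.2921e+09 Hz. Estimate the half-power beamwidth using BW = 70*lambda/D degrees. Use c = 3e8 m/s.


lambda = c / f = 3.0000e+08 / 4.2921e+09 = 0.06989586 m
BW = 70 * 0.06989586 / 2.9500 = 1.659 deg

1.659 deg


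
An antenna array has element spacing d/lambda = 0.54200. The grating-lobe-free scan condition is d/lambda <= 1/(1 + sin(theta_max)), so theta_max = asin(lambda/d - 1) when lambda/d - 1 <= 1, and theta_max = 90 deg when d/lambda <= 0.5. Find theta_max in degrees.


lambda/d - 1 = 1/0.54200 - 1 = 0.8450185
theta_max = asin(0.8450185) = 57.67 deg

57.67 deg


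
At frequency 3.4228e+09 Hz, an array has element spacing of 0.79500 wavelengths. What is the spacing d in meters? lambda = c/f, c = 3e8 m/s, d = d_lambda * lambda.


lambda = c / f = 3.0000e+08 / 3.4228e+09 = 0.08764754 m
d = 0.79500 * 0.08764754 = 0.06968 m

0.06968 m


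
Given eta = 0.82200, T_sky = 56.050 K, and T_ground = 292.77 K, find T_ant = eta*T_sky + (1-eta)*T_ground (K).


T_ant = 0.82200 * 56.050 + (1 - 0.82200) * 292.77 = 98.19 K

98.19 K


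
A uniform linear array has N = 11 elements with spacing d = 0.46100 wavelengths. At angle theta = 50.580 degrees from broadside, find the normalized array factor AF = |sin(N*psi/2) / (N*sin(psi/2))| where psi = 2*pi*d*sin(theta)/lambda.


psi = 2*pi*0.46100*sin(50.580 deg) = 2.237618 rad
AF = |sin(11*2.237618/2) / (11*sin(2.237618/2))| = 0.02593

0.02593


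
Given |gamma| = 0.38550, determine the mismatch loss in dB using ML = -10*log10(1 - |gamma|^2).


ML = -10 * log10(1 - 0.38550^2) = -10 * log10(0.85138975) = 0.6987 dB

0.6987 dB


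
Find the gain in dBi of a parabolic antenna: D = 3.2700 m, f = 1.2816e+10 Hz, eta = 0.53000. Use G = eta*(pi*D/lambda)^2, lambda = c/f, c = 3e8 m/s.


lambda = c / f = 3.0000e+08 / 1.2816e+10 = 0.02340824 m
G_linear = 0.53000 * (pi * 3.2700 / 0.02340824)^2 = 102078.3
G_dBi = 10 * log10(102078.3) = 50.09 dBi

50.09 dBi


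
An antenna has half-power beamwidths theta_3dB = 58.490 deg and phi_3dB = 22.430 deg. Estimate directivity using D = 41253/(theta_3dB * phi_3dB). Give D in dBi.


D_linear = 41253 / (58.490 * 22.430) = 31.44450
D_dBi = 10 * log10(31.44450) = 14.98 dBi

14.98 dBi


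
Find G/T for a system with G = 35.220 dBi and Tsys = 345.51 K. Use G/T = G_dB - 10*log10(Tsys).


G/T = 35.220 - 10*log10(345.51) = 35.220 - 25.38461 = 9.835 dB/K

9.835 dB/K


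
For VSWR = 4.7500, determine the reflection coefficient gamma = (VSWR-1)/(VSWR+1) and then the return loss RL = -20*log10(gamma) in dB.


gamma = (4.7500 - 1) / (4.7500 + 1) = 0.6521739
RL = -20 * log10(0.6521739) = 3.713 dB

3.713 dB


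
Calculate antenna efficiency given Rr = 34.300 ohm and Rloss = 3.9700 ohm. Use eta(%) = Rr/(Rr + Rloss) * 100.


eta = 34.300 / (34.300 + 3.9700) * 100 = 89.63%

89.63%


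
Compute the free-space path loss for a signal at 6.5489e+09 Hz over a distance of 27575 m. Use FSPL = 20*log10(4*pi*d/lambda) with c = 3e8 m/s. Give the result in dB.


lambda = c / f = 3.0000e+08 / 6.5489e+09 = 0.04580922 m
FSPL = 20 * log10(4*pi*27575/0.04580922) = 137.6 dB

137.6 dB


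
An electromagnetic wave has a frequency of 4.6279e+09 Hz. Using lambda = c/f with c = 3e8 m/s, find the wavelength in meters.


lambda = c / f = 3.0000e+08 / 4.6279e+09 = 0.06482 m

0.06482 m


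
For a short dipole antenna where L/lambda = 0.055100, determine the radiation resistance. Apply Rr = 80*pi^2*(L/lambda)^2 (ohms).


Rr = 80 * pi^2 * (0.055100)^2 = 80 * 9.869604 * 3.036010e-03 = 2.397 ohm

2.397 ohm


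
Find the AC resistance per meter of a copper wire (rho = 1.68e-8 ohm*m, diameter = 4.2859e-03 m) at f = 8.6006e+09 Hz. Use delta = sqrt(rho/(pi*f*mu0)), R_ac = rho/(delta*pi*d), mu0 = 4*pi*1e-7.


delta = sqrt(1.68e-8 / (pi * 8.6006e+09 * 4*pi*1e-7)) = 7.034130e-07 m
R_ac = 1.68e-8 / (7.034130e-07 * pi * 4.2859e-03) = 1.774 ohm/m

1.774 ohm/m


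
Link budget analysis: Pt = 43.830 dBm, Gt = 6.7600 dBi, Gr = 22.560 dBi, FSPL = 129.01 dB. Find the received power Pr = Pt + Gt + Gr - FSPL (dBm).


Pr = 43.830 + 6.7600 + 22.560 - 129.01 = -55.86 dBm

-55.86 dBm


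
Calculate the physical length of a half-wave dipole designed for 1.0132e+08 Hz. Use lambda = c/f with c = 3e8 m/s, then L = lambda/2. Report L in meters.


lambda = c / f = 3.0000e+08 / 1.0132e+08 = 2.960916 m
L = lambda / 2 = 2.960916 / 2 = 1.480 m

1.480 m


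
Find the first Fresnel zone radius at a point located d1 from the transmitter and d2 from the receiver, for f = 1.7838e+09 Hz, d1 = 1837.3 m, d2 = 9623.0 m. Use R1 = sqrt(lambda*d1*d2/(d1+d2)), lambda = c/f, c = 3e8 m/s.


lambda = c / f = 3.0000e+08 / 1.7838e+09 = 0.1681803 m
R1 = sqrt(0.1681803 * 1837.3 * 9623.0 / (1837.3 + 9623.0)) = 16.11 m

16.11 m


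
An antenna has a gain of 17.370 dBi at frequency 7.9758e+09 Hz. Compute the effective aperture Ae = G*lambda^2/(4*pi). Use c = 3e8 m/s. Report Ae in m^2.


lambda = c / f = 3.0000e+08 / 7.9758e+09 = 0.03761378 m
G_linear = 10^(17.370/10) = 54.57579
Ae = G_linear * lambda^2 / (4*pi) = 54.57579 * 0.03761378^2 / (4*pi) = 6.144e-03 m^2

6.144e-03 m^2


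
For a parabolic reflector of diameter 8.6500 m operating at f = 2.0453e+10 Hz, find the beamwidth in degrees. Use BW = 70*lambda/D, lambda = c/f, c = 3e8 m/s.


lambda = c / f = 3.0000e+08 / 2.0453e+10 = 0.01466777 m
BW = 70 * 0.01466777 / 8.6500 = 0.1187 deg

0.1187 deg


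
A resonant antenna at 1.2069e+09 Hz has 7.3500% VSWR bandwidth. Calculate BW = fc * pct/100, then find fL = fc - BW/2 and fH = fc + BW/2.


BW = 1.2069e+09 * 7.3500/100 = 8.870715e+07 Hz
fL = 1.2069e+09 - 8.870715e+07/2 = 1.163e+09 Hz
fH = 1.2069e+09 + 8.870715e+07/2 = 1.251e+09 Hz

BW=8.871e+07 Hz, fL=1.163e+09 Hz, fH=1.251e+09 Hz


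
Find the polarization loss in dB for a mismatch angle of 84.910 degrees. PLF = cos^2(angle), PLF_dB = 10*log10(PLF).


PLF_linear = cos^2(84.910 deg) = 7.871319e-03
PLF_dB = 10 * log10(7.871319e-03) = -21.04 dB

-21.04 dB


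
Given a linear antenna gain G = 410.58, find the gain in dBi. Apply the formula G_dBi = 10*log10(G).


G_dBi = 10 * log10(410.58) = 26.13 dBi

26.13 dBi


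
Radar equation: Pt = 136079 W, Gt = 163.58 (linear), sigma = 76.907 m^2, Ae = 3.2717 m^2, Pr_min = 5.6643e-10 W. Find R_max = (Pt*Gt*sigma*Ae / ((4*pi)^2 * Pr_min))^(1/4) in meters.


R^4 = 136079*163.58*76.907*3.2717 / ((4*pi)^2 * 5.6643e-10) = 6.261735e+16
R_max = 6.261735e+16^0.25 = 15819 m

15819 m


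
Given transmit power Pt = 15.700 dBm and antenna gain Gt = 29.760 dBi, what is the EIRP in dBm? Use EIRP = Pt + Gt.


EIRP = Pt + Gt = 15.700 + 29.760 = 45.46 dBm

45.46 dBm


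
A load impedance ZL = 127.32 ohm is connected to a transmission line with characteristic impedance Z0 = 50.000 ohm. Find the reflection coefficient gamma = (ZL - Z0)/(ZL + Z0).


gamma = (127.32 - 50.000) / (127.32 + 50.000) = 0.4360

0.4360


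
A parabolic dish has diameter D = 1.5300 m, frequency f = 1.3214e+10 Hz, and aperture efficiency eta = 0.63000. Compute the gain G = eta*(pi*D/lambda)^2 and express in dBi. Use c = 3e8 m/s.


lambda = c / f = 3.0000e+08 / 1.3214e+10 = 0.02270319 m
G_linear = 0.63000 * (pi * 1.5300 / 0.02270319)^2 = 28239.00
G_dBi = 10 * log10(28239.00) = 44.51 dBi

44.51 dBi


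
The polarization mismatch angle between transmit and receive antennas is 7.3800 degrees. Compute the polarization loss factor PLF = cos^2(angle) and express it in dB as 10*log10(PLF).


PLF_linear = cos^2(7.3800 deg) = 0.9835007
PLF_dB = 10 * log10(0.9835007) = -0.07225 dB

-0.07225 dB


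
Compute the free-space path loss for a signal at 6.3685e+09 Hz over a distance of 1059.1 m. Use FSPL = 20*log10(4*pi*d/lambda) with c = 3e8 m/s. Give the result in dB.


lambda = c / f = 3.0000e+08 / 6.3685e+09 = 0.04710685 m
FSPL = 20 * log10(4*pi*1059.1/0.04710685) = 109.0 dB

109.0 dB


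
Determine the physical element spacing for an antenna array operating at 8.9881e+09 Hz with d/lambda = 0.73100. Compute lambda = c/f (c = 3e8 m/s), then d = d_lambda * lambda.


lambda = c / f = 3.0000e+08 / 8.9881e+09 = 0.03337747 m
d = 0.73100 * 0.03337747 = 0.02440 m

0.02440 m


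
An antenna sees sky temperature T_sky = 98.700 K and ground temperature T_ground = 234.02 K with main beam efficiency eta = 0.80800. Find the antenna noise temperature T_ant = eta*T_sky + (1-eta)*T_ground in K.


T_ant = 0.80800 * 98.700 + (1 - 0.80800) * 234.02 = 124.7 K

124.7 K


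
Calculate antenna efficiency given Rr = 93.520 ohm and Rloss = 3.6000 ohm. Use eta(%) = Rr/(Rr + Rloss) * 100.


eta = 93.520 / (93.520 + 3.6000) * 100 = 96.29%

96.29%


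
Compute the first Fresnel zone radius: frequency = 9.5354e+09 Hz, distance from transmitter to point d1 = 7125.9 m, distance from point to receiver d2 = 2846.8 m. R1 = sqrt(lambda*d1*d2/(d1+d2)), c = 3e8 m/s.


lambda = c / f = 3.0000e+08 / 9.5354e+09 = 0.03146171 m
R1 = sqrt(0.03146171 * 7125.9 * 2846.8 / (7125.9 + 2846.8)) = 8.000 m

8.000 m


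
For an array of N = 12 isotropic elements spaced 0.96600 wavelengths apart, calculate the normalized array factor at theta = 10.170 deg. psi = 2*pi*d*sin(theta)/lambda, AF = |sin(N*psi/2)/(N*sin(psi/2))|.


psi = 2*pi*0.96600*sin(10.170 deg) = 1.071698 rad
AF = |sin(12*1.071698/2) / (12*sin(1.071698/2))| = 0.02391

0.02391


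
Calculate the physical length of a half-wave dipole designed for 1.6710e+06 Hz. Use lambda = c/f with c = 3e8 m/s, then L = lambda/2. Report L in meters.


lambda = c / f = 3.0000e+08 / 1.6710e+06 = 179.5332 m
L = lambda / 2 = 179.5332 / 2 = 89.77 m

89.77 m


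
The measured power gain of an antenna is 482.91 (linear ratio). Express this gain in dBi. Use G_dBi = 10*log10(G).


G_dBi = 10 * log10(482.91) = 26.84 dBi

26.84 dBi


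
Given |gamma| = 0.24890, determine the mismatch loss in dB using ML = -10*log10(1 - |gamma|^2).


ML = -10 * log10(1 - 0.24890^2) = -10 * log10(0.93804879) = 0.2777 dB

0.2777 dB


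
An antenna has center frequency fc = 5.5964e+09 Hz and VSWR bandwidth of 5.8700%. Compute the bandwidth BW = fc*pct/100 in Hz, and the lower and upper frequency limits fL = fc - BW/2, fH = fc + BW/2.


BW = 5.5964e+09 * 5.8700/100 = 3.285087e+08 Hz
fL = 5.5964e+09 - 3.285087e+08/2 = 5.432e+09 Hz
fH = 5.5964e+09 + 3.285087e+08/2 = 5.761e+09 Hz

BW=3.285e+08 Hz, fL=5.432e+09 Hz, fH=5.761e+09 Hz


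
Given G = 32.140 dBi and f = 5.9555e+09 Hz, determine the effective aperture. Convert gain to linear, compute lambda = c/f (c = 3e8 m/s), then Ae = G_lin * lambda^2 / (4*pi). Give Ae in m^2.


lambda = c / f = 3.0000e+08 / 5.9555e+09 = 0.05037360 m
G_linear = 10^(32.140/10) = 1636.817
Ae = G_linear * lambda^2 / (4*pi) = 1636.817 * 0.05037360^2 / (4*pi) = 0.3305 m^2

0.3305 m^2


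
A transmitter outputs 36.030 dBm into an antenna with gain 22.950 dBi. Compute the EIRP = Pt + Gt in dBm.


EIRP = Pt + Gt = 36.030 + 22.950 = 58.98 dBm

58.98 dBm


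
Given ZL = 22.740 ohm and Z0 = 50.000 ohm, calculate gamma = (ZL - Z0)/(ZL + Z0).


gamma = (22.740 - 50.000) / (22.740 + 50.000) = -0.3748

-0.3748


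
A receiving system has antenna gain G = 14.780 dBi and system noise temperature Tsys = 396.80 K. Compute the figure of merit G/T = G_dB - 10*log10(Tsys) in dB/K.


G/T = 14.780 - 10*log10(396.80) = 14.780 - 25.98572 = -11.21 dB/K

-11.21 dB/K


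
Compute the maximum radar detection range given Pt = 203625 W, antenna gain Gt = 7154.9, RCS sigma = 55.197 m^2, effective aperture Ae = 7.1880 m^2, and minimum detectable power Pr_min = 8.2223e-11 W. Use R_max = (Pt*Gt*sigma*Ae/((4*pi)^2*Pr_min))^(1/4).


R^4 = 203625*7154.9*55.197*7.1880 / ((4*pi)^2 * 8.2223e-11) = 4.451898e+19
R_max = 4.451898e+19^0.25 = 81684 m

81684 m


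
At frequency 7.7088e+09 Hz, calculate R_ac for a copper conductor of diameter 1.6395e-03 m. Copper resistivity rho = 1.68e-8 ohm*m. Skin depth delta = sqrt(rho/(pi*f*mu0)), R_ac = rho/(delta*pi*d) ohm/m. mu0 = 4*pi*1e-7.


delta = sqrt(1.68e-8 / (pi * 7.7088e+09 * 4*pi*1e-7)) = 7.429873e-07 m
R_ac = 1.68e-8 / (7.429873e-07 * pi * 1.6395e-03) = 4.390 ohm/m

4.390 ohm/m


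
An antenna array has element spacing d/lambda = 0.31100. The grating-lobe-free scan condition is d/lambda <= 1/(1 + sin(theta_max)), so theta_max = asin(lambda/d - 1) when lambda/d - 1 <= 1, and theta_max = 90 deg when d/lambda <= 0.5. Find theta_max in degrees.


lambda/d - 1 = 1/0.31100 - 1 = 2.215434 >= 1
d/lambda <= 0.5, so the array can scan to endfire without grating lobes: theta_max = 90 deg

90 deg


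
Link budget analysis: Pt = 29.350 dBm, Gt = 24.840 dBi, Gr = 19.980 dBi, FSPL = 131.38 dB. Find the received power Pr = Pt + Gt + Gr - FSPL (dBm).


Pr = 29.350 + 24.840 + 19.980 - 131.38 = -57.21 dBm

-57.21 dBm


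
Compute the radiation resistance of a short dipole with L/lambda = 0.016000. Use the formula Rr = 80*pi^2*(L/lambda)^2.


Rr = 80 * pi^2 * (0.016000)^2 = 80 * 9.869604 * 2.560000e-04 = 0.2021 ohm

0.2021 ohm


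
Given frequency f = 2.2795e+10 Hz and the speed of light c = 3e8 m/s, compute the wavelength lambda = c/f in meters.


lambda = c / f = 3.0000e+08 / 2.2795e+10 = 0.01316 m

0.01316 m


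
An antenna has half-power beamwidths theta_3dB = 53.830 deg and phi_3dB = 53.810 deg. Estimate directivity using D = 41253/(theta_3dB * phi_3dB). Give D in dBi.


D_linear = 41253 / (53.830 * 53.810) = 14.24191
D_dBi = 10 * log10(14.24191) = 11.54 dBi

11.54 dBi


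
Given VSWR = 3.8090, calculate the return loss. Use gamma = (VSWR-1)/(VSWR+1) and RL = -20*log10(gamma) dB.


gamma = (3.8090 - 1) / (3.8090 + 1) = 0.5841131
RL = -20 * log10(0.5841131) = 4.670 dB

4.670 dB


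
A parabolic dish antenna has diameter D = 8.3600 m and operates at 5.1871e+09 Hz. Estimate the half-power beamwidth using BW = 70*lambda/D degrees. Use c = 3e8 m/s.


lambda = c / f = 3.0000e+08 / 5.1871e+09 = 0.05783578 m
BW = 70 * 0.05783578 / 8.3600 = 0.4843 deg

0.4843 deg


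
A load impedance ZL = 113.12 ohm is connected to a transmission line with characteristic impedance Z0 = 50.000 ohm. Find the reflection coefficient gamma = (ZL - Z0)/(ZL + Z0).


gamma = (113.12 - 50.000) / (113.12 + 50.000) = 0.3870

0.3870


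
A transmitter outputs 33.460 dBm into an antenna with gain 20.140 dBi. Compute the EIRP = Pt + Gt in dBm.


EIRP = Pt + Gt = 33.460 + 20.140 = 53.60 dBm

53.60 dBm


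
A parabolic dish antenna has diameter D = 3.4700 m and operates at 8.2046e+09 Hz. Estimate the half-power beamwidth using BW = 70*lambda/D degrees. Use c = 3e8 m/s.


lambda = c / f = 3.0000e+08 / 8.2046e+09 = 0.03656485 m
BW = 70 * 0.03656485 / 3.4700 = 0.7376 deg

0.7376 deg


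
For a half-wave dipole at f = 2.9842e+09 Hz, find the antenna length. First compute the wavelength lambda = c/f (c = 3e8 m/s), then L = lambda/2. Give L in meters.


lambda = c / f = 3.0000e+08 / 2.9842e+09 = 0.1005295 m
L = lambda / 2 = 0.1005295 / 2 = 0.05026 m

0.05026 m


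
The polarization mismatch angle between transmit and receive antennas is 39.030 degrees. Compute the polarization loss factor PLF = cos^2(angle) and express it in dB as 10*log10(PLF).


PLF_linear = cos^2(39.030 deg) = 0.6034436
PLF_dB = 10 * log10(0.6034436) = -2.194 dB

-2.194 dB


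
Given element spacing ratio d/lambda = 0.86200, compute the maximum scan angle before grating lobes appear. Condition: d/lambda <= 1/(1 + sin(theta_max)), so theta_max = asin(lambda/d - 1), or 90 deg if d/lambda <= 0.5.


lambda/d - 1 = 1/0.86200 - 1 = 0.1600928
theta_max = asin(0.1600928) = 9.212 deg

9.212 deg


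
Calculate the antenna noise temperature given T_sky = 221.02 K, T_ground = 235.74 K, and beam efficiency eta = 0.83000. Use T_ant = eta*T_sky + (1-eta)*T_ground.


T_ant = 0.83000 * 221.02 + (1 - 0.83000) * 235.74 = 223.5 K

223.5 K


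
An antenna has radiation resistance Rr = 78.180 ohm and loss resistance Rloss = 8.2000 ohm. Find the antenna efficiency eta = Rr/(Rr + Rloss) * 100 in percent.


eta = 78.180 / (78.180 + 8.2000) * 100 = 90.51%

90.51%


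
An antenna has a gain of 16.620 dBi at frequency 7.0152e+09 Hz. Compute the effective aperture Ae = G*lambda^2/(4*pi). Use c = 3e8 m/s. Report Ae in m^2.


lambda = c / f = 3.0000e+08 / 7.0152e+09 = 0.04276428 m
G_linear = 10^(16.620/10) = 45.91980
Ae = G_linear * lambda^2 / (4*pi) = 45.91980 * 0.04276428^2 / (4*pi) = 6.683e-03 m^2

6.683e-03 m^2


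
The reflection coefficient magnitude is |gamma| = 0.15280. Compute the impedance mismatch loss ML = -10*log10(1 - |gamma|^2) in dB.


ML = -10 * log10(1 - 0.15280^2) = -10 * log10(0.97665216) = 0.1026 dB

0.1026 dB


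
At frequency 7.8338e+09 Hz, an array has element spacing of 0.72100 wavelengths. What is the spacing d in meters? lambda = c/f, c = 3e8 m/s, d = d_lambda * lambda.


lambda = c / f = 3.0000e+08 / 7.8338e+09 = 0.03829559 m
d = 0.72100 * 0.03829559 = 0.02761 m

0.02761 m


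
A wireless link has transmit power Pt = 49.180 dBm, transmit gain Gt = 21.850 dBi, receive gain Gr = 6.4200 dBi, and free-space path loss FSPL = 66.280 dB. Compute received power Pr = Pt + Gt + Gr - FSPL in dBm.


Pr = 49.180 + 21.850 + 6.4200 - 66.280 = 11.17 dBm

11.17 dBm


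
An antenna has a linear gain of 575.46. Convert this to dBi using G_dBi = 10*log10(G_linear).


G_dBi = 10 * log10(575.46) = 27.60 dBi

27.60 dBi


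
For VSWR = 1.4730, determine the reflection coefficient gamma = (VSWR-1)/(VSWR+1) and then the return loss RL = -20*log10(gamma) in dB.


gamma = (1.4730 - 1) / (1.4730 + 1) = 0.1912657
RL = -20 * log10(0.1912657) = 14.37 dB

14.37 dB


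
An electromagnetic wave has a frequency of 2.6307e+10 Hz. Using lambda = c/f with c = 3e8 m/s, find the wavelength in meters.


lambda = c / f = 3.0000e+08 / 2.6307e+10 = 0.01140 m

0.01140 m


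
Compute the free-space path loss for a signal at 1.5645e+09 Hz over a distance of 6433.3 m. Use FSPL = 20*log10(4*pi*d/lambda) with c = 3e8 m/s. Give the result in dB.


lambda = c / f = 3.0000e+08 / 1.5645e+09 = 0.1917546 m
FSPL = 20 * log10(4*pi*6433.3/0.1917546) = 112.5 dB

112.5 dB


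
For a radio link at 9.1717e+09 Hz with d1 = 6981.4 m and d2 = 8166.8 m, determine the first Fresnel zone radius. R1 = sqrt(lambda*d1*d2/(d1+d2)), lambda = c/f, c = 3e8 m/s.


lambda = c / f = 3.0000e+08 / 9.1717e+09 = 0.03270931 m
R1 = sqrt(0.03270931 * 6981.4 * 8166.8 / (6981.4 + 8166.8)) = 11.10 m

11.10 m


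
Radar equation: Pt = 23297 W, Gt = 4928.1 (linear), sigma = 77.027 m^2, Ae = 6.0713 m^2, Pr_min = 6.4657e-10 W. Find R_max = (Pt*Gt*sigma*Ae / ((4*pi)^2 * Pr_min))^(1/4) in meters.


R^4 = 23297*4928.1*77.027*6.0713 / ((4*pi)^2 * 6.4657e-10) = 5.258585e+17
R_max = 5.258585e+17^0.25 = 26929 m

26929 m


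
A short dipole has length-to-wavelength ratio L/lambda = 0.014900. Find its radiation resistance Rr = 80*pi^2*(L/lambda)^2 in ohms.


Rr = 80 * pi^2 * (0.014900)^2 = 80 * 9.869604 * 2.220100e-04 = 0.1753 ohm

0.1753 ohm


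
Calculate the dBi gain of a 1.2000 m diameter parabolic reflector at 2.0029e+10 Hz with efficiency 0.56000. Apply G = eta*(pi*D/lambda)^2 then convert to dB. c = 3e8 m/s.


lambda = c / f = 3.0000e+08 / 2.0029e+10 = 0.01497828 m
G_linear = 0.56000 * (pi * 1.2000 / 0.01497828)^2 = 35475.32
G_dBi = 10 * log10(35475.32) = 45.50 dBi

45.50 dBi


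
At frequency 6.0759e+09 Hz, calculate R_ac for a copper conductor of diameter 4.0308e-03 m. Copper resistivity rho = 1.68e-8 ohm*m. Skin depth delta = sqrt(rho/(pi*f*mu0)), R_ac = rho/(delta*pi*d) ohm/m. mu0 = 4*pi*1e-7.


delta = sqrt(1.68e-8 / (pi * 6.0759e+09 * 4*pi*1e-7)) = 8.368921e-07 m
R_ac = 1.68e-8 / (8.368921e-07 * pi * 4.0308e-03) = 1.585 ohm/m

1.585 ohm/m


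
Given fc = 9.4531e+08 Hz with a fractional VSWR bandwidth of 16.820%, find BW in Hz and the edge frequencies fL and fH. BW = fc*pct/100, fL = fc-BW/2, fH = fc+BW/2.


BW = 9.4531e+08 * 16.820/100 = 1.590011e+08 Hz
fL = 9.4531e+08 - 1.590011e+08/2 = 8.658e+08 Hz
fH = 9.4531e+08 + 1.590011e+08/2 = 1.025e+09 Hz

BW=1.590e+08 Hz, fL=8.658e+08 Hz, fH=1.025e+09 Hz


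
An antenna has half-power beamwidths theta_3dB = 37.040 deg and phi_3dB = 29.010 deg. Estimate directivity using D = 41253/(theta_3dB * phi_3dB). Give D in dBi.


D_linear = 41253 / (37.040 * 29.010) = 38.39165
D_dBi = 10 * log10(38.39165) = 15.84 dBi

15.84 dBi


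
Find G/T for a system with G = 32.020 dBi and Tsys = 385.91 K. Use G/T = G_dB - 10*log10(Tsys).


G/T = 32.020 - 10*log10(385.91) = 32.020 - 25.86486 = 6.155 dB/K

6.155 dB/K


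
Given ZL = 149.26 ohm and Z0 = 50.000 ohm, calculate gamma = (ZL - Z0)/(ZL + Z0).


gamma = (149.26 - 50.000) / (149.26 + 50.000) = 0.4981

0.4981


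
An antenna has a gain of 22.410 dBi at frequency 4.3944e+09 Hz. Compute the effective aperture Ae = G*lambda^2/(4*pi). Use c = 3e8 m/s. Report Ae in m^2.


lambda = c / f = 3.0000e+08 / 4.3944e+09 = 0.06826871 m
G_linear = 10^(22.410/10) = 174.1807
Ae = G_linear * lambda^2 / (4*pi) = 174.1807 * 0.06826871^2 / (4*pi) = 0.06460 m^2

0.06460 m^2


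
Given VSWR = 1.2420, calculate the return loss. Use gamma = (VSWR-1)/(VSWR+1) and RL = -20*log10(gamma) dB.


gamma = (1.2420 - 1) / (1.2420 + 1) = 0.1079393
RL = -20 * log10(0.1079393) = 19.34 dB

19.34 dB


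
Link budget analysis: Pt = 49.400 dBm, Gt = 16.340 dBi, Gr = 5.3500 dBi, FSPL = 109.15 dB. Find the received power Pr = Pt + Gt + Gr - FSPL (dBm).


Pr = 49.400 + 16.340 + 5.3500 - 109.15 = -38.06 dBm

-38.06 dBm


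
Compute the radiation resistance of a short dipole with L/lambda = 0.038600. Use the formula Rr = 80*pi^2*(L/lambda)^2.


Rr = 80 * pi^2 * (0.038600)^2 = 80 * 9.869604 * 1.489960e-03 = 1.176 ohm

1.176 ohm


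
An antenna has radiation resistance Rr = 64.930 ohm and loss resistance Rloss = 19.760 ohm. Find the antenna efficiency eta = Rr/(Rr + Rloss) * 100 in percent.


eta = 64.930 / (64.930 + 19.760) * 100 = 76.67%

76.67%


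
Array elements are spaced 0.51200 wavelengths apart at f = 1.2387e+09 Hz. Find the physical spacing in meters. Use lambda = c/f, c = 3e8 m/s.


lambda = c / f = 3.0000e+08 / 1.2387e+09 = 0.2421894 m
d = 0.51200 * 0.2421894 = 0.1240 m

0.1240 m


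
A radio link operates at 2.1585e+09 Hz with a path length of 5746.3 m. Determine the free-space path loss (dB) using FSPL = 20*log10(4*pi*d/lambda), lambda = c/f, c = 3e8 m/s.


lambda = c / f = 3.0000e+08 / 2.1585e+09 = 0.1389854 m
FSPL = 20 * log10(4*pi*5746.3/0.1389854) = 114.3 dB

114.3 dB


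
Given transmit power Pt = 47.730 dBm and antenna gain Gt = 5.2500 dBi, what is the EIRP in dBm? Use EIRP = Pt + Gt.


EIRP = Pt + Gt = 47.730 + 5.2500 = 52.98 dBm

52.98 dBm


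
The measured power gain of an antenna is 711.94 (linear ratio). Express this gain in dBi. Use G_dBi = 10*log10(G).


G_dBi = 10 * log10(711.94) = 28.52 dBi

28.52 dBi


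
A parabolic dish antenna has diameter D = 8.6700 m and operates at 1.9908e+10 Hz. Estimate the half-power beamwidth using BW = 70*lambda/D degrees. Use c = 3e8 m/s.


lambda = c / f = 3.0000e+08 / 1.9908e+10 = 0.01506932 m
BW = 70 * 0.01506932 / 8.6700 = 0.1217 deg

0.1217 deg


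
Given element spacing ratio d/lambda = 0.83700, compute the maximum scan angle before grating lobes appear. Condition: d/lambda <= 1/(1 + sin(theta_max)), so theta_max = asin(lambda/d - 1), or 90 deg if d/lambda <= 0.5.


lambda/d - 1 = 1/0.83700 - 1 = 0.1947431
theta_max = asin(0.1947431) = 11.23 deg

11.23 deg


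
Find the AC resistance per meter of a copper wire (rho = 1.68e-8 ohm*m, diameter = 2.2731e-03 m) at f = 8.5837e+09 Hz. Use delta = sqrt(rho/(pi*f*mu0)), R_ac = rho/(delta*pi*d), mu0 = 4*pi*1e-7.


delta = sqrt(1.68e-8 / (pi * 8.5837e+09 * 4*pi*1e-7)) = 7.041051e-07 m
R_ac = 1.68e-8 / (7.041051e-07 * pi * 2.2731e-03) = 3.341 ohm/m

3.341 ohm/m


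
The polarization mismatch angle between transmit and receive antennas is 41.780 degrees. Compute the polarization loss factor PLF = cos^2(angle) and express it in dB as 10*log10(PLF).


PLF_linear = cos^2(41.780 deg) = 0.5560813
PLF_dB = 10 * log10(0.5560813) = -2.549 dB

-2.549 dB


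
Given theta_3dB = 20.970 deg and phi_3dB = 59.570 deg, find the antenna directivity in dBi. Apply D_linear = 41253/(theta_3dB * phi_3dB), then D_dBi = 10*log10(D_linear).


D_linear = 41253 / (20.970 * 59.570) = 33.02399
D_dBi = 10 * log10(33.02399) = 15.19 dBi

15.19 dBi


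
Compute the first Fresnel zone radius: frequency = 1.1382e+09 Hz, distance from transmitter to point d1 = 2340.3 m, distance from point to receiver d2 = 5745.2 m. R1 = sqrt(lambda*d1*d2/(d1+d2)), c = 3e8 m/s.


lambda = c / f = 3.0000e+08 / 1.1382e+09 = 0.2635741 m
R1 = sqrt(0.2635741 * 2340.3 * 5745.2 / (2340.3 + 5745.2)) = 20.94 m

20.94 m


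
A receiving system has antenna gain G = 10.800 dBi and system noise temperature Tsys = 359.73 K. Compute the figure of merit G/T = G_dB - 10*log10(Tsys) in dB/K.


G/T = 10.800 - 10*log10(359.73) = 10.800 - 25.55977 = -14.76 dB/K

-14.76 dB/K


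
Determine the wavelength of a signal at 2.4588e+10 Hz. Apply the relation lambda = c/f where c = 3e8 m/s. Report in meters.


lambda = c / f = 3.0000e+08 / 2.4588e+10 = 0.01220 m

0.01220 m


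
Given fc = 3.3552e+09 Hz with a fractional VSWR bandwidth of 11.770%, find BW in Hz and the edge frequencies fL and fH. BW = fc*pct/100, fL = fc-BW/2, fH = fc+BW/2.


BW = 3.3552e+09 * 11.770/100 = 3.949070e+08 Hz
fL = 3.3552e+09 - 3.949070e+08/2 = 3.158e+09 Hz
fH = 3.3552e+09 + 3.949070e+08/2 = 3.553e+09 Hz

BW=3.949e+08 Hz, fL=3.158e+09 Hz, fH=3.553e+09 Hz


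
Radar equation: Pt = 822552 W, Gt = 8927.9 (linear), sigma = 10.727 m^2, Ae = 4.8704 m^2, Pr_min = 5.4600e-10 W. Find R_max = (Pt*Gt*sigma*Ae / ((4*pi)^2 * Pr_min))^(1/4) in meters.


R^4 = 822552*8927.9*10.727*4.8704 / ((4*pi)^2 * 5.4600e-10) = 4.449828e+18
R_max = 4.449828e+18^0.25 = 45929 m

45929 m


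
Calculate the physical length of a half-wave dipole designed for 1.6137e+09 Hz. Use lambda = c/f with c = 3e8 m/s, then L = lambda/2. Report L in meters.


lambda = c / f = 3.0000e+08 / 1.6137e+09 = 0.1859082 m
L = lambda / 2 = 0.1859082 / 2 = 0.09295 m

0.09295 m


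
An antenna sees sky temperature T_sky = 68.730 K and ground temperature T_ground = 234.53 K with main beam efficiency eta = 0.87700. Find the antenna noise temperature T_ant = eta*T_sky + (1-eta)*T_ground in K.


T_ant = 0.87700 * 68.730 + (1 - 0.87700) * 234.53 = 89.12 K

89.12 K


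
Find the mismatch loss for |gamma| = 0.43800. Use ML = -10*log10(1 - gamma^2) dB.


ML = -10 * log10(1 - 0.43800^2) = -10 * log10(0.808156) = 0.9250 dB

0.9250 dB


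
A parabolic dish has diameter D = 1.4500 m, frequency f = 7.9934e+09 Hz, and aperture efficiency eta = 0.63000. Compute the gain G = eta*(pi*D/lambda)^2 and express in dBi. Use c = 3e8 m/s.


lambda = c / f = 3.0000e+08 / 7.9934e+09 = 0.03753096 m
G_linear = 0.63000 * (pi * 1.4500 / 0.03753096)^2 = 9281.047
G_dBi = 10 * log10(9281.047) = 39.68 dBi

39.68 dBi
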